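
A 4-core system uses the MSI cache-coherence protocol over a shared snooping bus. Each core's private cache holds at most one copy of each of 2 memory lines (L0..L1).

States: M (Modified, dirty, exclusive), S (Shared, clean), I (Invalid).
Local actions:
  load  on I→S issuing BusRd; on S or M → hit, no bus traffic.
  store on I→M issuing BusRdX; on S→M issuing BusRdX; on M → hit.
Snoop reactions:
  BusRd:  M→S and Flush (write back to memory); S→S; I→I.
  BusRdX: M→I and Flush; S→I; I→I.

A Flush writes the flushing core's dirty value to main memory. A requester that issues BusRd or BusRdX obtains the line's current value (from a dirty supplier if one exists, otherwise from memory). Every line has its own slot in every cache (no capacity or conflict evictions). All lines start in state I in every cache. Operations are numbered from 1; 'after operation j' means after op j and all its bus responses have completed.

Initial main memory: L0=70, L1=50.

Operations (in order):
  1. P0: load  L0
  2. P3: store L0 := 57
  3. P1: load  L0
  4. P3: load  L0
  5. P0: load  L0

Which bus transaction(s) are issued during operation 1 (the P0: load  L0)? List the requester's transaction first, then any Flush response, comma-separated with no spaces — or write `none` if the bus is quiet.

bus = BusRd

1. P0: load  L0  bus=[BusRd]  L0: P0=S P1=I P2=I P3=I  mem[L0]=70
2. P3: store L0 := 57  bus=[BusRdX]  L0: P0=I P1=I P2=I P3=M  mem[L0]=70
3. P1: load  L0  bus=[BusRd,Flush]  L0: P0=I P1=S P2=I P3=S  mem[L0]=57
4. P3: load  L0  bus=[-]  L0: P0=I P1=S P2=I P3=S  mem[L0]=57
5. P0: load  L0  bus=[BusRd]  L0: P0=S P1=S P2=I P3=S  mem[L0]=57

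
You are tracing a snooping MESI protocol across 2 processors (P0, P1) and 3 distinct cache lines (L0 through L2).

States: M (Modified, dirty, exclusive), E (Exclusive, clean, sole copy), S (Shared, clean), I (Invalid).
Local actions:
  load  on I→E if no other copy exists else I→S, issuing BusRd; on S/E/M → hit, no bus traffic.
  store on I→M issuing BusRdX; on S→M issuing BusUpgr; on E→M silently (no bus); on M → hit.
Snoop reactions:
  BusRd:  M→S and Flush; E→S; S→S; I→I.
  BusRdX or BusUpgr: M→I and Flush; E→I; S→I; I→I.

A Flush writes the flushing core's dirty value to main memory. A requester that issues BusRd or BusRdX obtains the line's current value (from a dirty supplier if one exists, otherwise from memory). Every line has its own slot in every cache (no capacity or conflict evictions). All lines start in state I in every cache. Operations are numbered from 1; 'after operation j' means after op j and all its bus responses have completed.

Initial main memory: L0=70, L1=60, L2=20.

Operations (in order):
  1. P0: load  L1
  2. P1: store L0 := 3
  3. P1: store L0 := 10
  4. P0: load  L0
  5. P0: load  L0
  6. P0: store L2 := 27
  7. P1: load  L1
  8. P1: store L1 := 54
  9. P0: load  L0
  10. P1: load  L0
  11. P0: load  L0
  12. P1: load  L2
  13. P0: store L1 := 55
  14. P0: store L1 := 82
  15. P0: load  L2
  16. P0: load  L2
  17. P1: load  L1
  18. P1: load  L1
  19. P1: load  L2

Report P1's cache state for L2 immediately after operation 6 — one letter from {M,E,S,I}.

step 1: P0: load  L1  ⟶  EI  (L1)  txn=BusRd  M[L1]=60
step 2: P1: store L0 := 3  ⟶  IM  (L0)  txn=BusRdX  M[L0]=70
step 3: P1: store L0 := 10  ⟶  IM  (L0)  txn=∅  M[L0]=70
step 4: P0: load  L0  ⟶  SS  (L0)  txn=BusRd+Flush  M[L0]=10
step 5: P0: load  L0  ⟶  SS  (L0)  txn=∅  M[L0]=10
step 6: P0: store L2 := 27  ⟶  MI  (L2)  txn=BusRdX  M[L2]=20
step 7: P1: load  L1  ⟶  SS  (L1)  txn=BusRd  M[L1]=60
step 8: P1: store L1 := 54  ⟶  IM  (L1)  txn=BusUpgr  M[L1]=60
step 9: P0: load  L0  ⟶  SS  (L0)  txn=∅  M[L0]=10
step 10: P1: load  L0  ⟶  SS  (L0)  txn=∅  M[L0]=10
step 11: P0: load  L0  ⟶  SS  (L0)  txn=∅  M[L0]=10
step 12: P1: load  L2  ⟶  SS  (L2)  txn=BusRd+Flush  M[L2]=27
step 13: P0: store L1 := 55  ⟶  MI  (L1)  txn=BusRdX+Flush  M[L1]=54
step 14: P0: store L1 := 82  ⟶  MI  (L1)  txn=∅  M[L1]=54
step 15: P0: load  L2  ⟶  SS  (L2)  txn=∅  M[L2]=27
step 16: P0: load  L2  ⟶  SS  (L2)  txn=∅  M[L2]=27
step 17: P1: load  L1  ⟶  SS  (L1)  txn=BusRd+Flush  M[L1]=82
step 18: P1: load  L1  ⟶  SS  (L1)  txn=∅  M[L1]=82
step 19: P1: load  L2  ⟶  SS  (L2)  txn=∅  M[L2]=27

state = I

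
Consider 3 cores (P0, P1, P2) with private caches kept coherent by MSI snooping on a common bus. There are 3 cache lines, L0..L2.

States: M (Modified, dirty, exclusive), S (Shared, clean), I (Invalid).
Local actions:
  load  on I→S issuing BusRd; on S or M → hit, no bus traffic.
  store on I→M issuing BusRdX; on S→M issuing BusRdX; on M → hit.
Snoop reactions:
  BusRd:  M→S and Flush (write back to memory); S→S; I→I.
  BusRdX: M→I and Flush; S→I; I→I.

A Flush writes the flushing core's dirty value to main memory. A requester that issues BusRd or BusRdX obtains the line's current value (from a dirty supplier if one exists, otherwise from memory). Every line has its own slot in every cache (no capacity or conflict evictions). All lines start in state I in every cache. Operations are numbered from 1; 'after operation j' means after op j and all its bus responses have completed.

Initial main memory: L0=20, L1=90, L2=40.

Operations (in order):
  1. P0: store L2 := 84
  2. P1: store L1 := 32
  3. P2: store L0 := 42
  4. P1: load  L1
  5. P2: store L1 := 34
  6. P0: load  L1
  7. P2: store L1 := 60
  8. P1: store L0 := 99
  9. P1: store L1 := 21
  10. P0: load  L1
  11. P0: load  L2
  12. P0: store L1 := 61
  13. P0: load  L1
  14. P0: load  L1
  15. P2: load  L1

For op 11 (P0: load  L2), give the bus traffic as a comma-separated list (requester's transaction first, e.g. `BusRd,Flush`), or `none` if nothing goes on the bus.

bus = none

1. P0: store L2 := 84  bus=[BusRdX]  L2: P0=M P1=I P2=I  mem[L2]=40
2. P1: store L1 := 32  bus=[BusRdX]  L1: P0=I P1=M P2=I  mem[L1]=90
3. P2: store L0 := 42  bus=[BusRdX]  L0: P0=I P1=I P2=M  mem[L0]=20
4. P1: load  L1  bus=[-]  L1: P0=I P1=M P2=I  mem[L1]=90
5. P2: store L1 := 34  bus=[BusRdX,Flush]  L1: P0=I P1=I P2=M  mem[L1]=32
6. P0: load  L1  bus=[BusRd,Flush]  L1: P0=S P1=I P2=S  mem[L1]=34
7. P2: store L1 := 60  bus=[BusRdX]  L1: P0=I P1=I P2=M  mem[L1]=34
8. P1: store L0 := 99  bus=[BusRdX,Flush]  L0: P0=I P1=M P2=I  mem[L0]=42
9. P1: store L1 := 21  bus=[BusRdX,Flush]  L1: P0=I P1=M P2=I  mem[L1]=60
10. P0: load  L1  bus=[BusRd,Flush]  L1: P0=S P1=S P2=I  mem[L1]=21
11. P0: load  L2  bus=[-]  L2: P0=M P1=I P2=I  mem[L2]=40
12. P0: store L1 := 61  bus=[BusRdX]  L1: P0=M P1=I P2=I  mem[L1]=21
13. P0: load  L1  bus=[-]  L1: P0=M P1=I P2=I  mem[L1]=21
14. P0: load  L1  bus=[-]  L1: P0=M P1=I P2=I  mem[L1]=21
15. P2: load  L1  bus=[BusRd,Flush]  L1: P0=S P1=I P2=S  mem[L1]=61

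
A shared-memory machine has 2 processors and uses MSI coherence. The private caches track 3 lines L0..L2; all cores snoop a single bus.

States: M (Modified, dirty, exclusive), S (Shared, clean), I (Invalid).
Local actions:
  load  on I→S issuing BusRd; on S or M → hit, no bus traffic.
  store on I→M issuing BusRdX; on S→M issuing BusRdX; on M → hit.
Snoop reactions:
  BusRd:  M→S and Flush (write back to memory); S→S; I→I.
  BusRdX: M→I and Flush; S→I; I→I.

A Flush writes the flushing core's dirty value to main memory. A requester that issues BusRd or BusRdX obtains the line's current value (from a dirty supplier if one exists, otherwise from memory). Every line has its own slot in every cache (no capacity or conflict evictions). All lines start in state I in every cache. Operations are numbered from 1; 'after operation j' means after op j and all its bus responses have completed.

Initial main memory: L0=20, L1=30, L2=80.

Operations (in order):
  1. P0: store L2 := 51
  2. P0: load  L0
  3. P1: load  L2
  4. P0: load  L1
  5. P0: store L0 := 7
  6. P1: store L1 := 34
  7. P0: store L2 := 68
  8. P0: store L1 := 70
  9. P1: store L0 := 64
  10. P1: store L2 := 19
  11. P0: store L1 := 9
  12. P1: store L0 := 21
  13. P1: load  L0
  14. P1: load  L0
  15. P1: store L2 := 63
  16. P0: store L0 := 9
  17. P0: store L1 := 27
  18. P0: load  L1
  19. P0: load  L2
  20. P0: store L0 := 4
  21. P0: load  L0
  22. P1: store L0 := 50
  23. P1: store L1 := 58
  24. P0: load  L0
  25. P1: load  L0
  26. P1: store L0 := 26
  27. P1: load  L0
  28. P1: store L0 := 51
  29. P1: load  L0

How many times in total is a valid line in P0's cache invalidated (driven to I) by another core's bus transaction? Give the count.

invalidations = 6

  op1 P0: store L2 := 51 → M/I on L2; bus BusRdX; mem=80
  op2 P0: load  L0 → S/I on L0; bus BusRd; mem=20
  op3 P1: load  L2 → S/S on L2; bus BusRd Flush; mem=51
  op4 P0: load  L1 → S/I on L1; bus BusRd; mem=30
  op5 P0: store L0 := 7 → M/I on L0; bus BusRdX; mem=20
  op6 P1: store L1 := 34 → I/M on L1; bus BusRdX; mem=30
  op7 P0: store L2 := 68 → M/I on L2; bus BusRdX; mem=51
  op8 P0: store L1 := 70 → M/I on L1; bus BusRdX Flush; mem=34
  op9 P1: store L0 := 64 → I/M on L0; bus BusRdX Flush; mem=7
  op10 P1: store L2 := 19 → I/M on L2; bus BusRdX Flush; mem=68
  op11 P0: store L1 := 9 → M/I on L1; bus (none); mem=34
  op12 P1: store L0 := 21 → I/M on L0; bus (none); mem=7
  op13 P1: load  L0 → I/M on L0; bus (none); mem=7
  op14 P1: load  L0 → I/M on L0; bus (none); mem=7
  op15 P1: store L2 := 63 → I/M on L2; bus (none); mem=68
  op16 P0: store L0 := 9 → M/I on L0; bus BusRdX Flush; mem=21
  op17 P0: store L1 := 27 → M/I on L1; bus (none); mem=34
  op18 P0: load  L1 → M/I on L1; bus (none); mem=34
  op19 P0: load  L2 → S/S on L2; bus BusRd Flush; mem=63
  op20 P0: store L0 := 4 → M/I on L0; bus (none); mem=21
  op21 P0: load  L0 → M/I on L0; bus (none); mem=21
  op22 P1: store L0 := 50 → I/M on L0; bus BusRdX Flush; mem=4
  op23 P1: store L1 := 58 → I/M on L1; bus BusRdX Flush; mem=27
  op24 P0: load  L0 → S/S on L0; bus BusRd Flush; mem=50
  op25 P1: load  L0 → S/S on L0; bus (none); mem=50
  op26 P1: store L0 := 26 → I/M on L0; bus BusRdX; mem=50
  op27 P1: load  L0 → I/M on L0; bus (none); mem=50
  op28 P1: store L0 := 51 → I/M on L0; bus (none); mem=50
  op29 P1: load  L0 → I/M on L0; bus (none); mem=50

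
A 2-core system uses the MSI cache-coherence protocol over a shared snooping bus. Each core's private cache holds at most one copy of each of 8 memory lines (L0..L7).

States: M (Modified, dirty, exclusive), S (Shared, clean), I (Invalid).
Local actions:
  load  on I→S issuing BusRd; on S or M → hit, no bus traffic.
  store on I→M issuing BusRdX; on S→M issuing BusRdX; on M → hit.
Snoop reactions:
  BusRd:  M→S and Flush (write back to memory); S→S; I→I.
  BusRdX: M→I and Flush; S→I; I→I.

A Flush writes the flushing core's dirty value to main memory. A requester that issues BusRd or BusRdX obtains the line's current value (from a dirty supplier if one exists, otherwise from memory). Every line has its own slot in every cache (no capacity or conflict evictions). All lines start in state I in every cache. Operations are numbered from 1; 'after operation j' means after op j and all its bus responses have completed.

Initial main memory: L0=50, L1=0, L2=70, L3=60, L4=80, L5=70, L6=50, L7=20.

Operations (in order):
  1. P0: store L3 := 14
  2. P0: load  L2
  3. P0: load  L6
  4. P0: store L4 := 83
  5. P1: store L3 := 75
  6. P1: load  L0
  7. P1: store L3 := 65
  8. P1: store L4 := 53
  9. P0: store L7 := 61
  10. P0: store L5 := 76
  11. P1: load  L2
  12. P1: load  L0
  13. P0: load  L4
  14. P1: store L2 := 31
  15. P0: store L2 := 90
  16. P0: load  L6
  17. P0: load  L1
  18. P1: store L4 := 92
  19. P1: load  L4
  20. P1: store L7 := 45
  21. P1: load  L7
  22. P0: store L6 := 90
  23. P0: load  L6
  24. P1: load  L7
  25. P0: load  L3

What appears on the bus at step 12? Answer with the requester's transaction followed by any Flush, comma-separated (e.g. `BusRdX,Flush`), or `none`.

bus = none

  op1 P0: store L3 := 14 → M/I on L3; bus BusRdX; mem=60
  op2 P0: load  L2 → S/I on L2; bus BusRd; mem=70
  op3 P0: load  L6 → S/I on L6; bus BusRd; mem=50
  op4 P0: store L4 := 83 → M/I on L4; bus BusRdX; mem=80
  op5 P1: store L3 := 75 → I/M on L3; bus BusRdX Flush; mem=14
  op6 P1: load  L0 → I/S on L0; bus BusRd; mem=50
  op7 P1: store L3 := 65 → I/M on L3; bus (none); mem=14
  op8 P1: store L4 := 53 → I/M on L4; bus BusRdX Flush; mem=83
  op9 P0: store L7 := 61 → M/I on L7; bus BusRdX; mem=20
  op10 P0: store L5 := 76 → M/I on L5; bus BusRdX; mem=70
  op11 P1: load  L2 → S/S on L2; bus BusRd; mem=70
  op12 P1: load  L0 → I/S on L0; bus (none); mem=50
  op13 P0: load  L4 → S/S on L4; bus BusRd Flush; mem=53
  op14 P1: store L2 := 31 → I/M on L2; bus BusRdX; mem=70
  op15 P0: store L2 := 90 → M/I on L2; bus BusRdX Flush; mem=31
  op16 P0: load  L6 → S/I on L6; bus (none); mem=50
  op17 P0: load  L1 → S/I on L1; bus BusRd; mem=0
  op18 P1: store L4 := 92 → I/M on L4; bus BusRdX; mem=53
  op19 P1: load  L4 → I/M on L4; bus (none); mem=53
  op20 P1: store L7 := 45 → I/M on L7; bus BusRdX Flush; mem=61
  op21 P1: load  L7 → I/M on L7; bus (none); mem=61
  op22 P0: store L6 := 90 → M/I on L6; bus BusRdX; mem=50
  op23 P0: load  L6 → M/I on L6; bus (none); mem=50
  op24 P1: load  L7 → I/M on L7; bus (none); mem=61
  op25 P0: load  L3 → S/S on L3; bus BusRd Flush; mem=65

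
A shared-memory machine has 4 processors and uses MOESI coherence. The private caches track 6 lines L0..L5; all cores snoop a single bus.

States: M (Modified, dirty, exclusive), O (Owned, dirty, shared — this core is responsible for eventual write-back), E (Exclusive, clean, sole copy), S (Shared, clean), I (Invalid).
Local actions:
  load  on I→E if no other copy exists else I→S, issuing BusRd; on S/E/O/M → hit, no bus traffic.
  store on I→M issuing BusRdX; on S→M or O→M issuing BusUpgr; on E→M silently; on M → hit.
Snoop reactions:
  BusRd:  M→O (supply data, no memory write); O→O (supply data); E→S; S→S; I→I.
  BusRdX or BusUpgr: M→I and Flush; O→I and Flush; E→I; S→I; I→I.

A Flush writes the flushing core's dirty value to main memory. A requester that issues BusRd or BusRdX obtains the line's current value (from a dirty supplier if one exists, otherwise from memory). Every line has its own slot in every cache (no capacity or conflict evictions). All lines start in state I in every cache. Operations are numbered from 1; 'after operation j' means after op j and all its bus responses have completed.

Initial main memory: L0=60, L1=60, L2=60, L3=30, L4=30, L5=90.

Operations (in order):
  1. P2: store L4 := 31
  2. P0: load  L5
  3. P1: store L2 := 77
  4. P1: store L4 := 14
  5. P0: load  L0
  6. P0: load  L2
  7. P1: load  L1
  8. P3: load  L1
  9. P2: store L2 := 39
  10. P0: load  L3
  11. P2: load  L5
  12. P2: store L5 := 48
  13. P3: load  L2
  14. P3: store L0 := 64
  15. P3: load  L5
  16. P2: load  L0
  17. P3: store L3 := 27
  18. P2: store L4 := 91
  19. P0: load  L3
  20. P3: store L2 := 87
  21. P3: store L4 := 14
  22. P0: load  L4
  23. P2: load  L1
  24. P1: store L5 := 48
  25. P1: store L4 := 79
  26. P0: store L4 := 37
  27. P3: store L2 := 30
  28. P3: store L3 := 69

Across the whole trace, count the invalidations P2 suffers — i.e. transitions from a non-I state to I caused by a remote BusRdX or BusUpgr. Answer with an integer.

invalidations = 4

[1] P2: store L4 := 31 | P0:I, P1:I, P2:M(31), P3:I | bus: BusRdX
[2] P0: load  L5 | P0:E(90), P1:I, P2:I, P3:I | bus: BusRd
[3] P1: store L2 := 77 | P0:I, P1:M(77), P2:I, P3:I | bus: BusRdX
[4] P1: store L4 := 14 | P0:I, P1:M(14), P2:I, P3:I | bus: BusRdX,Flush
[5] P0: load  L0 | P0:E(60), P1:I, P2:I, P3:I | bus: BusRd
[6] P0: load  L2 | P0:S(77), P1:O(77), P2:I, P3:I | bus: BusRd
[7] P1: load  L1 | P0:I, P1:E(60), P2:I, P3:I | bus: BusRd
[8] P3: load  L1 | P0:I, P1:S(60), P2:I, P3:S(60) | bus: BusRd
[9] P2: store L2 := 39 | P0:I, P1:I, P2:M(39), P3:I | bus: BusRdX,Flush
[10] P0: load  L3 | P0:E(30), P1:I, P2:I, P3:I | bus: BusRd
[11] P2: load  L5 | P0:S(90), P1:I, P2:S(90), P3:I | bus: BusRd
[12] P2: store L5 := 48 | P0:I, P1:I, P2:M(48), P3:I | bus: BusUpgr
[13] P3: load  L2 | P0:I, P1:I, P2:O(39), P3:S(39) | bus: BusRd
[14] P3: store L0 := 64 | P0:I, P1:I, P2:I, P3:M(64) | bus: BusRdX
[15] P3: load  L5 | P0:I, P1:I, P2:O(48), P3:S(48) | bus: BusRd
[16] P2: load  L0 | P0:I, P1:I, P2:S(64), P3:O(64) | bus: BusRd
[17] P3: store L3 := 27 | P0:I, P1:I, P2:I, P3:M(27) | bus: BusRdX
[18] P2: store L4 := 91 | P0:I, P1:I, P2:M(91), P3:I | bus: BusRdX,Flush
[19] P0: load  L3 | P0:S(27), P1:I, P2:I, P3:O(27) | bus: BusRd
[20] P3: store L2 := 87 | P0:I, P1:I, P2:I, P3:M(87) | bus: BusUpgr,Flush
[21] P3: store L4 := 14 | P0:I, P1:I, P2:I, P3:M(14) | bus: BusRdX,Flush
[22] P0: load  L4 | P0:S(14), P1:I, P2:I, P3:O(14) | bus: BusRd
[23] P2: load  L1 | P0:I, P1:S(60), P2:S(60), P3:S(60) | bus: BusRd
[24] P1: store L5 := 48 | P0:I, P1:M(48), P2:I, P3:I | bus: BusRdX,Flush
[25] P1: store L4 := 79 | P0:I, P1:M(79), P2:I, P3:I | bus: BusRdX,Flush
[26] P0: store L4 := 37 | P0:M(37), P1:I, P2:I, P3:I | bus: BusRdX,Flush
[27] P3: store L2 := 30 | P0:I, P1:I, P2:I, P3:M(30) | bus: none
[28] P3: store L3 := 69 | P0:I, P1:I, P2:I, P3:M(69) | bus: BusUpgr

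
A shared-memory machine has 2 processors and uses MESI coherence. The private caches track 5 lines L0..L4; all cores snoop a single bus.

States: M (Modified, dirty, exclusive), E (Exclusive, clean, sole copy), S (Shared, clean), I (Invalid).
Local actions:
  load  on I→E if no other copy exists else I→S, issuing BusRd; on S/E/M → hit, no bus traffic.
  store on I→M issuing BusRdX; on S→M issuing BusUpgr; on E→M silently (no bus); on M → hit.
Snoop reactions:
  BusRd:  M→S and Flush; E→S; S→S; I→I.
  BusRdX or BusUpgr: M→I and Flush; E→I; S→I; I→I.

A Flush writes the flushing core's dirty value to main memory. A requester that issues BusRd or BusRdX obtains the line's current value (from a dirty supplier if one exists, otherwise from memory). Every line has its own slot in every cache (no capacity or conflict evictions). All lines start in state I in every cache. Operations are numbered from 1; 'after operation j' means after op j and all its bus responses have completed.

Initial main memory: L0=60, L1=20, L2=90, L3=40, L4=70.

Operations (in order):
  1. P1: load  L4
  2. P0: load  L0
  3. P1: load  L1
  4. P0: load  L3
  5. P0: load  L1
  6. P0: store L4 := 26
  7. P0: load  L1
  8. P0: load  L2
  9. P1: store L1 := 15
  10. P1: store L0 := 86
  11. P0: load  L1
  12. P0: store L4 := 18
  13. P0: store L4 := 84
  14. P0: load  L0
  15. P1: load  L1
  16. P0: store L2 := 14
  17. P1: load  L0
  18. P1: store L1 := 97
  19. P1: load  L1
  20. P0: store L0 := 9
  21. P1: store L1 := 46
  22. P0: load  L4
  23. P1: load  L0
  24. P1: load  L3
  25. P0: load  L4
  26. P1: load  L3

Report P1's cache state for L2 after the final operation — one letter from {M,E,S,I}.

state = I

  op1 P1: load  L4 → I/E on L4; bus BusRd; mem=70
  op2 P0: load  L0 → E/I on L0; bus BusRd; mem=60
  op3 P1: load  L1 → I/E on L1; bus BusRd; mem=20
  op4 P0: load  L3 → E/I on L3; bus BusRd; mem=40
  op5 P0: load  L1 → S/S on L1; bus BusRd; mem=20
  op6 P0: store L4 := 26 → M/I on L4; bus BusRdX; mem=70
  op7 P0: load  L1 → S/S on L1; bus (none); mem=20
  op8 P0: load  L2 → E/I on L2; bus BusRd; mem=90
  op9 P1: store L1 := 15 → I/M on L1; bus BusUpgr; mem=20
  op10 P1: store L0 := 86 → I/M on L0; bus BusRdX; mem=60
  op11 P0: load  L1 → S/S on L1; bus BusRd Flush; mem=15
  op12 P0: store L4 := 18 → M/I on L4; bus (none); mem=70
  op13 P0: store L4 := 84 → M/I on L4; bus (none); mem=70
  op14 P0: load  L0 → S/S on L0; bus BusRd Flush; mem=86
  op15 P1: load  L1 → S/S on L1; bus (none); mem=15
  op16 P0: store L2 := 14 → M/I on L2; bus (none); mem=90
  op17 P1: load  L0 → S/S on L0; bus (none); mem=86
  op18 P1: store L1 := 97 → I/M on L1; bus BusUpgr; mem=15
  op19 P1: load  L1 → I/M on L1; bus (none); mem=15
  op20 P0: store L0 := 9 → M/I on L0; bus BusUpgr; mem=86
  op21 P1: store L1 := 46 → I/M on L1; bus (none); mem=15
  op22 P0: load  L4 → M/I on L4; bus (none); mem=70
  op23 P1: load  L0 → S/S on L0; bus BusRd Flush; mem=9
  op24 P1: load  L3 → S/S on L3; bus BusRd; mem=40
  op25 P0: load  L4 → M/I on L4; bus (none); mem=70
  op26 P1: load  L3 → S/S on L3; bus (none); mem=40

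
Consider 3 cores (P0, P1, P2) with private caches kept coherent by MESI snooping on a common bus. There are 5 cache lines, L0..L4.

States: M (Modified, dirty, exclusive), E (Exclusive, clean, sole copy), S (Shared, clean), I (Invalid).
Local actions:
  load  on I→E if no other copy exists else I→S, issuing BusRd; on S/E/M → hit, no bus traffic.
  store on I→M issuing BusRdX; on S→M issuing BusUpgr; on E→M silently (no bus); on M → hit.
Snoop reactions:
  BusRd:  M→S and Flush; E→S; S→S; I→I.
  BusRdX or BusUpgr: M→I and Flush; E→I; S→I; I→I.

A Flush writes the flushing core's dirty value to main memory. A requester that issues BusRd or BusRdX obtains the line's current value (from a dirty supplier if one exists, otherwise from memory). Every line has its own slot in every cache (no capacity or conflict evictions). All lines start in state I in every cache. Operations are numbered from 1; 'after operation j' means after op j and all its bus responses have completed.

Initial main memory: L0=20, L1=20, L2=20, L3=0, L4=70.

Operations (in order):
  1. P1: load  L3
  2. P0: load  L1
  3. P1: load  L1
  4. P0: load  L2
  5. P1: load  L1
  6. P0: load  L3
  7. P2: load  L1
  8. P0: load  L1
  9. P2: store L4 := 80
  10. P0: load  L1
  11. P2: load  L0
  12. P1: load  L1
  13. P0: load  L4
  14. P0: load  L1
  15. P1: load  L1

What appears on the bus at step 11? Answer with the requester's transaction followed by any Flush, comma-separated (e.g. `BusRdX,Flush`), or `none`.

  op1 P1: load  L3 → I/E/I on L3; bus BusRd; mem=0
  op2 P0: load  L1 → E/I/I on L1; bus BusRd; mem=20
  op3 P1: load  L1 → S/S/I on L1; bus BusRd; mem=20
  op4 P0: load  L2 → E/I/I on L2; bus BusRd; mem=20
  op5 P1: load  L1 → S/S/I on L1; bus (none); mem=20
  op6 P0: load  L3 → S/S/I on L3; bus BusRd; mem=0
  op7 P2: load  L1 → S/S/S on L1; bus BusRd; mem=20
  op8 P0: load  L1 → S/S/S on L1; bus (none); mem=20
  op9 P2: store L4 := 80 → I/I/M on L4; bus BusRdX; mem=70
  op10 P0: load  L1 → S/S/S on L1; bus (none); mem=20
  op11 P2: load  L0 → I/I/E on L0; bus BusRd; mem=20
  op12 P1: load  L1 → S/S/S on L1; bus (none); mem=20
  op13 P0: load  L4 → S/I/S on L4; bus BusRd Flush; mem=80
  op14 P0: load  L1 → S/S/S on L1; bus (none); mem=20
  op15 P1: load  L1 → S/S/S on L1; bus (none); mem=20

bus = BusRd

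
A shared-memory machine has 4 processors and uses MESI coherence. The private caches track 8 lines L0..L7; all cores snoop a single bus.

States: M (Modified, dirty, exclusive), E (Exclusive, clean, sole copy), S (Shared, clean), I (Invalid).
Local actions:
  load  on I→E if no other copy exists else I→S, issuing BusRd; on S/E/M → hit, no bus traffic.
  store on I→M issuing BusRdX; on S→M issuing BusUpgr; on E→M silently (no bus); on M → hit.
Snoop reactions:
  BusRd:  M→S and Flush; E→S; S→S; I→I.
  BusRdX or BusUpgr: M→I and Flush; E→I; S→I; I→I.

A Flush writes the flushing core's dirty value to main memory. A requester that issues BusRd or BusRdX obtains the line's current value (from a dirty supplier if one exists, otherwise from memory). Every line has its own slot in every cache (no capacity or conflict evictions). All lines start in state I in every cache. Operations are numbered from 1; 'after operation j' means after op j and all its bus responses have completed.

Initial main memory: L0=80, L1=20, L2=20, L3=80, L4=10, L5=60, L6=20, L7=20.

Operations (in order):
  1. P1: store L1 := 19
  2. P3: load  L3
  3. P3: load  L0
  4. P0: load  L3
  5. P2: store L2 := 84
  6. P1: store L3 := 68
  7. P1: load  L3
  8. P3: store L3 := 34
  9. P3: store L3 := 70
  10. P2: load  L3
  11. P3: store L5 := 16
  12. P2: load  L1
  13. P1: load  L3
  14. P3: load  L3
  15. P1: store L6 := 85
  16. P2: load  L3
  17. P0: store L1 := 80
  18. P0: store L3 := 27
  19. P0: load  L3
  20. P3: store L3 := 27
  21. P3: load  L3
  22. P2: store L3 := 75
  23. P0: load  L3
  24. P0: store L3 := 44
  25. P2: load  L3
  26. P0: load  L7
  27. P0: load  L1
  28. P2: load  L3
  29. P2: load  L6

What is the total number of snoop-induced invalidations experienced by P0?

step 1: P1: store L1 := 19  ⟶  IMII  (L1)  txn=BusRdX  M[L1]=20
step 2: P3: load  L3  ⟶  IIIE  (L3)  txn=BusRd  M[L3]=80
step 3: P3: load  L0  ⟶  IIIE  (L0)  txn=BusRd  M[L0]=80
step 4: P0: load  L3  ⟶  SIIS  (L3)  txn=BusRd  M[L3]=80
step 5: P2: store L2 := 84  ⟶  IIMI  (L2)  txn=BusRdX  M[L2]=20
step 6: P1: store L3 := 68  ⟶  IMII  (L3)  txn=BusRdX  M[L3]=80
step 7: P1: load  L3  ⟶  IMII  (L3)  txn=∅  M[L3]=80
step 8: P3: store L3 := 34  ⟶  IIIM  (L3)  txn=BusRdX+Flush  M[L3]=68
step 9: P3: store L3 := 70  ⟶  IIIM  (L3)  txn=∅  M[L3]=68
step 10: P2: load  L3  ⟶  IISS  (L3)  txn=BusRd+Flush  M[L3]=70
step 11: P3: store L5 := 16  ⟶  IIIM  (L5)  txn=BusRdX  M[L5]=60
step 12: P2: load  L1  ⟶  ISSI  (L1)  txn=BusRd+Flush  M[L1]=19
step 13: P1: load  L3  ⟶  ISSS  (L3)  txn=BusRd  M[L3]=70
step 14: P3: load  L3  ⟶  ISSS  (L3)  txn=∅  M[L3]=70
step 15: P1: store L6 := 85  ⟶  IMII  (L6)  txn=BusRdX  M[L6]=20
step 16: P2: load  L3  ⟶  ISSS  (L3)  txn=∅  M[L3]=70
step 17: P0: store L1 := 80  ⟶  MIII  (L1)  txn=BusRdX  M[L1]=19
step 18: P0: store L3 := 27  ⟶  MIII  (L3)  txn=BusRdX  M[L3]=70
step 19: P0: load  L3  ⟶  MIII  (L3)  txn=∅  M[L3]=70
step 20: P3: store L3 := 27  ⟶  IIIM  (L3)  txn=BusRdX+Flush  M[L3]=27
step 21: P3: load  L3  ⟶  IIIM  (L3)  txn=∅  M[L3]=27
step 22: P2: store L3 := 75  ⟶  IIMI  (L3)  txn=BusRdX+Flush  M[L3]=27
step 23: P0: load  L3  ⟶  SISI  (L3)  txn=BusRd+Flush  M[L3]=75
step 24: P0: store L3 := 44  ⟶  MIII  (L3)  txn=BusUpgr  M[L3]=75
step 25: P2: load  L3  ⟶  SISI  (L3)  txn=BusRd+Flush  M[L3]=44
step 26: P0: load  L7  ⟶  EIII  (L7)  txn=BusRd  M[L7]=20
step 27: P0: load  L1  ⟶  MIII  (L1)  txn=∅  M[L1]=19
step 28: P2: load  L3  ⟶  SISI  (L3)  txn=∅  M[L3]=44
step 29: P2: load  L6  ⟶  ISSI  (L6)  txn=BusRd+Flush  M[L6]=85

invalidations = 2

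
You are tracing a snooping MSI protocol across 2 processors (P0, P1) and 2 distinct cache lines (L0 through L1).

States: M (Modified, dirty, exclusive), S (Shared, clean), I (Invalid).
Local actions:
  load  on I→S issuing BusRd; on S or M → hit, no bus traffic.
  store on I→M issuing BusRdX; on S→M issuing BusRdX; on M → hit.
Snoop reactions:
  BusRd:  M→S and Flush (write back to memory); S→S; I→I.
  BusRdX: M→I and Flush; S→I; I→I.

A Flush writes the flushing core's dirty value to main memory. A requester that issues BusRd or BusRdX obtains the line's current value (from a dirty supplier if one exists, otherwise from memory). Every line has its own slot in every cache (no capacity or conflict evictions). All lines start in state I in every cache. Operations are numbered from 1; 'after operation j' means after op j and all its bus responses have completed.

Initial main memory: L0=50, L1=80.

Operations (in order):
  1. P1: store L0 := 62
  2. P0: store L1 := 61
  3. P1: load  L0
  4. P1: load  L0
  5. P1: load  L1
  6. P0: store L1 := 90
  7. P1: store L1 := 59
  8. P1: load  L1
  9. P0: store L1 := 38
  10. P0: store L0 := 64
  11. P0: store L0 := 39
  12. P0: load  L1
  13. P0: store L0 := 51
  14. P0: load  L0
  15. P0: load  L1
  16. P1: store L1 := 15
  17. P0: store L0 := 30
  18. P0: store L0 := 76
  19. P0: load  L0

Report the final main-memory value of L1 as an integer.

memory[L1] = 38

  op1 P1: store L0 := 62 → I/M on L0; bus BusRdX; mem=50
  op2 P0: store L1 := 61 → M/I on L1; bus BusRdX; mem=80
  op3 P1: load  L0 → I/M on L0; bus (none); mem=50
  op4 P1: load  L0 → I/M on L0; bus (none); mem=50
  op5 P1: load  L1 → S/S on L1; bus BusRd Flush; mem=61
  op6 P0: store L1 := 90 → M/I on L1; bus BusRdX; mem=61
  op7 P1: store L1 := 59 → I/M on L1; bus BusRdX Flush; mem=90
  op8 P1: load  L1 → I/M on L1; bus (none); mem=90
  op9 P0: store L1 := 38 → M/I on L1; bus BusRdX Flush; mem=59
  op10 P0: store L0 := 64 → M/I on L0; bus BusRdX Flush; mem=62
  op11 P0: store L0 := 39 → M/I on L0; bus (none); mem=62
  op12 P0: load  L1 → M/I on L1; bus (none); mem=59
  op13 P0: store L0 := 51 → M/I on L0; bus (none); mem=62
  op14 P0: load  L0 → M/I on L0; bus (none); mem=62
  op15 P0: load  L1 → M/I on L1; bus (none); mem=59
  op16 P1: store L1 := 15 → I/M on L1; bus BusRdX Flush; mem=38
  op17 P0: store L0 := 30 → M/I on L0; bus (none); mem=62
  op18 P0: store L0 := 76 → M/I on L0; bus (none); mem=62
  op19 P0: load  L0 → M/I on L0; bus (none); mem=62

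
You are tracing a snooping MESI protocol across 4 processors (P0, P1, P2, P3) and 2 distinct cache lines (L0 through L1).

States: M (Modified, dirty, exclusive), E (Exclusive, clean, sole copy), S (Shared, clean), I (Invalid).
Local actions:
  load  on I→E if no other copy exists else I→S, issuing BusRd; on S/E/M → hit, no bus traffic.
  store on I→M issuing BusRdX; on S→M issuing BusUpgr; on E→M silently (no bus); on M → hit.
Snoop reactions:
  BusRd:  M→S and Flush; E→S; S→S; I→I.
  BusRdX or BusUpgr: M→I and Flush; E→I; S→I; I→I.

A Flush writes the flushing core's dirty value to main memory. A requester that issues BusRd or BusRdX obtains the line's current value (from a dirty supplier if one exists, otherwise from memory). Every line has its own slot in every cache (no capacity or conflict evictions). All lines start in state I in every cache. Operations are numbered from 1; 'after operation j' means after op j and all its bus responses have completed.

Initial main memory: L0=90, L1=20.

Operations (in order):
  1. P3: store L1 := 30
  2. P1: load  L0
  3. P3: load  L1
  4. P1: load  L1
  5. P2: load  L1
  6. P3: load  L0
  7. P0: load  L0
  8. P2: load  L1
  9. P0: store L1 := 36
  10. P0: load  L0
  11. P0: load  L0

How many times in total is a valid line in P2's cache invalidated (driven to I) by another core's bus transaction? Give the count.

invalidations = 1

  op1 P3: store L1 := 30 → I/I/I/M on L1; bus BusRdX; mem=20
  op2 P1: load  L0 → I/E/I/I on L0; bus BusRd; mem=90
  op3 P3: load  L1 → I/I/I/M on L1; bus (none); mem=20
  op4 P1: load  L1 → I/S/I/S on L1; bus BusRd Flush; mem=30
  op5 P2: load  L1 → I/S/S/S on L1; bus BusRd; mem=30
  op6 P3: load  L0 → I/S/I/S on L0; bus BusRd; mem=90
  op7 P0: load  L0 → S/S/I/S on L0; bus BusRd; mem=90
  op8 P2: load  L1 → I/S/S/S on L1; bus (none); mem=30
  op9 P0: store L1 := 36 → M/I/I/I on L1; bus BusRdX; mem=30
  op10 P0: load  L0 → S/S/I/S on L0; bus (none); mem=90
  op11 P0: load  L0 → S/S/I/S on L0; bus (none); mem=90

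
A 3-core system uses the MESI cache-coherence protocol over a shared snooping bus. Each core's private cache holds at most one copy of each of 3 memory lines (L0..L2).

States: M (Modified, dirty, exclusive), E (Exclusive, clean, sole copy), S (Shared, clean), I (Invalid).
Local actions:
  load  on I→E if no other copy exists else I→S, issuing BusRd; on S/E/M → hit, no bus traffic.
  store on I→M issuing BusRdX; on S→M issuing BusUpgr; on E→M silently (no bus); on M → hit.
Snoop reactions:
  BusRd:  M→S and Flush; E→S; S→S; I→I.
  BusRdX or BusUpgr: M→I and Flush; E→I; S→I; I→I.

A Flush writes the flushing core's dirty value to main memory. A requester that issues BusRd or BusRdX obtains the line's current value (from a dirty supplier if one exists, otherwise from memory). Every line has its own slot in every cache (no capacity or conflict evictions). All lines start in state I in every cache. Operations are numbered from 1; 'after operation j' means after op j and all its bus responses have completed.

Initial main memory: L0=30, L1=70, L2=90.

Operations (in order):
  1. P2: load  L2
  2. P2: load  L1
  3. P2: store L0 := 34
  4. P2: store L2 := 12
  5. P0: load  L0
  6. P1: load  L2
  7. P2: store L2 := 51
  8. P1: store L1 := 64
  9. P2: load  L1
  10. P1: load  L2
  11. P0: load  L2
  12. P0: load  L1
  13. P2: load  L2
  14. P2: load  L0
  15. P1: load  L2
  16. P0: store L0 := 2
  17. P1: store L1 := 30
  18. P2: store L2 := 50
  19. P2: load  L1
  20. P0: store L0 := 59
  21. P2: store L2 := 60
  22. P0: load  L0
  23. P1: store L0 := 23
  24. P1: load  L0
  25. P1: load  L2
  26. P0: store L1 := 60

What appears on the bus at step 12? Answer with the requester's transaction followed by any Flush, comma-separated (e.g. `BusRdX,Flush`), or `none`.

bus = BusRd

[1] P2: load  L2 | P0:I, P1:I, P2:E(90) | bus: BusRd
[2] P2: load  L1 | P0:I, P1:I, P2:E(70) | bus: BusRd
[3] P2: store L0 := 34 | P0:I, P1:I, P2:M(34) | bus: BusRdX
[4] P2: store L2 := 12 | P0:I, P1:I, P2:M(12) | bus: none
[5] P0: load  L0 | P0:S(34), P1:I, P2:S(34) | bus: BusRd,Flush
[6] P1: load  L2 | P0:I, P1:S(12), P2:S(12) | bus: BusRd,Flush
[7] P2: store L2 := 51 | P0:I, P1:I, P2:M(51) | bus: BusUpgr
[8] P1: store L1 := 64 | P0:I, P1:M(64), P2:I | bus: BusRdX
[9] P2: load  L1 | P0:I, P1:S(64), P2:S(64) | bus: BusRd,Flush
[10] P1: load  L2 | P0:I, P1:S(51), P2:S(51) | bus: BusRd,Flush
[11] P0: load  L2 | P0:S(51), P1:S(51), P2:S(51) | bus: BusRd
[12] P0: load  L1 | P0:S(64), P1:S(64), P2:S(64) | bus: BusRd
[13] P2: load  L2 | P0:S(51), P1:S(51), P2:S(51) | bus: none
[14] P2: load  L0 | P0:S(34), P1:I, P2:S(34) | bus: none
[15] P1: load  L2 | P0:S(51), P1:S(51), P2:S(51) | bus: none
[16] P0: store L0 := 2 | P0:M(2), P1:I, P2:I | bus: BusUpgr
[17] P1: store L1 := 30 | P0:I, P1:M(30), P2:I | bus: BusUpgr
[18] P2: store L2 := 50 | P0:I, P1:I, P2:M(50) | bus: BusUpgr
[19] P2: load  L1 | P0:I, P1:S(30), P2:S(30) | bus: BusRd,Flush
[20] P0: store L0 := 59 | P0:M(59), P1:I, P2:I | bus: none
[21] P2: store L2 := 60 | P0:I, P1:I, P2:M(60) | bus: none
[22] P0: load  L0 | P0:M(59), P1:I, P2:I | bus: none
[23] P1: store L0 := 23 | P0:I, P1:M(23), P2:I | bus: BusRdX,Flush
[24] P1: load  L0 | P0:I, P1:M(23), P2:I | bus: none
[25] P1: load  L2 | P0:I, P1:S(60), P2:S(60) | bus: BusRd,Flush
[26] P0: store L1 := 60 | P0:M(60), P1:I, P2:I | bus: BusRdX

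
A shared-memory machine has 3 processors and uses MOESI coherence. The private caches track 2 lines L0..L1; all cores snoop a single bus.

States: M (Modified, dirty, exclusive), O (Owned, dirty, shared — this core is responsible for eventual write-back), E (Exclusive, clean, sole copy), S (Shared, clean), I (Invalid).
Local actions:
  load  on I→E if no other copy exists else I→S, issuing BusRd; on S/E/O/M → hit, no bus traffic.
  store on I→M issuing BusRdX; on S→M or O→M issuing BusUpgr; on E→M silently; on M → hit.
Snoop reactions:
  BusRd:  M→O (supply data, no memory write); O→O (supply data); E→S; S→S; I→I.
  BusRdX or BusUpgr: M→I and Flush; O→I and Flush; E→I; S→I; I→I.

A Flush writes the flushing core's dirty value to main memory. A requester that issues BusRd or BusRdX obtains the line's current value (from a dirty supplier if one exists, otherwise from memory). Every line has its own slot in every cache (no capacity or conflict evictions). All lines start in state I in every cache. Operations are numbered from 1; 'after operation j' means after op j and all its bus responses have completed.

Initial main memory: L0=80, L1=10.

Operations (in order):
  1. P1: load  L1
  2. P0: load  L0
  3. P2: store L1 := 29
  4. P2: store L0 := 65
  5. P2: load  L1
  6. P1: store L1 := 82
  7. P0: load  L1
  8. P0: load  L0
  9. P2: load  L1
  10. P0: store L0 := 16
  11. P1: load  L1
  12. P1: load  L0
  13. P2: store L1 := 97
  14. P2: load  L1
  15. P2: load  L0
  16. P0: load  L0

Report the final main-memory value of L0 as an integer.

memory[L0] = 65

1. P1: load  L1  bus=[BusRd]  L1: P0=I P1=E P2=I  mem[L1]=10
2. P0: load  L0  bus=[BusRd]  L0: P0=E P1=I P2=I  mem[L0]=80
3. P2: store L1 := 29  bus=[BusRdX]  L1: P0=I P1=I P2=M  mem[L1]=10
4. P2: store L0 := 65  bus=[BusRdX]  L0: P0=I P1=I P2=M  mem[L0]=80
5. P2: load  L1  bus=[-]  L1: P0=I P1=I P2=M  mem[L1]=10
6. P1: store L1 := 82  bus=[BusRdX,Flush]  L1: P0=I P1=M P2=I  mem[L1]=29
7. P0: load  L1  bus=[BusRd]  L1: P0=S P1=O P2=I  mem[L1]=29
8. P0: load  L0  bus=[BusRd]  L0: P0=S P1=I P2=O  mem[L0]=80
9. P2: load  L1  bus=[BusRd]  L1: P0=S P1=O P2=S  mem[L1]=29
10. P0: store L0 := 16  bus=[BusUpgr,Flush]  L0: P0=M P1=I P2=I  mem[L0]=65
11. P1: load  L1  bus=[-]  L1: P0=S P1=O P2=S  mem[L1]=29
12. P1: load  L0  bus=[BusRd]  L0: P0=O P1=S P2=I  mem[L0]=65
13. P2: store L1 := 97  bus=[BusUpgr,Flush]  L1: P0=I P1=I P2=M  mem[L1]=82
14. P2: load  L1  bus=[-]  L1: P0=I P1=I P2=M  mem[L1]=82
15. P2: load  L0  bus=[BusRd]  L0: P0=O P1=S P2=S  mem[L0]=65
16. P0: load  L0  bus=[-]  L0: P0=O P1=S P2=S  mem[L0]=65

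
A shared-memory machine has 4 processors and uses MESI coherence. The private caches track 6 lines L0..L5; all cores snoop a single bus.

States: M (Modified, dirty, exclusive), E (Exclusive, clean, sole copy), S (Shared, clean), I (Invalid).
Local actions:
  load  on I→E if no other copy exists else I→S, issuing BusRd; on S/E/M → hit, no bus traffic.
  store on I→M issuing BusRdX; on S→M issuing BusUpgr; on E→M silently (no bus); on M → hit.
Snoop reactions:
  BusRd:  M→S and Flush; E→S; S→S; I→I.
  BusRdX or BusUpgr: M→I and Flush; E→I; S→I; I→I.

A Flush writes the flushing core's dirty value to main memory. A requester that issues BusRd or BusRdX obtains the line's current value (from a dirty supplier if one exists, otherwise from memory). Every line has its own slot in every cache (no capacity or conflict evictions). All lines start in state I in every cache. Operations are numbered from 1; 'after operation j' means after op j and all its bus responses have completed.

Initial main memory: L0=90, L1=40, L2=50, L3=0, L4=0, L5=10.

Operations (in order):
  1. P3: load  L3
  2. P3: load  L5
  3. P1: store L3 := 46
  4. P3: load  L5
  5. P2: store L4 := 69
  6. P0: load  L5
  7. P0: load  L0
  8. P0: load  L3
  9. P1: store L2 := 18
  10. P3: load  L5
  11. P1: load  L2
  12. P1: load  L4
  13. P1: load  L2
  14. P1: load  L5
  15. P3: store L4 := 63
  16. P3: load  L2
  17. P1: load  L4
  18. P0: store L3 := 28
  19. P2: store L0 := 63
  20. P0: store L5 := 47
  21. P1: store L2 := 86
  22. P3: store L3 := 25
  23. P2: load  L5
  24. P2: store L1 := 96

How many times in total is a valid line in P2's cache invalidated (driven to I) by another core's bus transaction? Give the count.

invalidations = 1

1. P3: load  L3  bus=[BusRd]  L3: P0=I P1=I P2=I P3=E  mem[L3]=0
2. P3: load  L5  bus=[BusRd]  L5: P0=I P1=I P2=I P3=E  mem[L5]=10
3. P1: store L3 := 46  bus=[BusRdX]  L3: P0=I P1=M P2=I P3=I  mem[L3]=0
4. P3: load  L5  bus=[-]  L5: P0=I P1=I P2=I P3=E  mem[L5]=10
5. P2: store L4 := 69  bus=[BusRdX]  L4: P0=I P1=I P2=M P3=I  mem[L4]=0
6. P0: load  L5  bus=[BusRd]  L5: P0=S P1=I P2=I P3=S  mem[L5]=10
7. P0: load  L0  bus=[BusRd]  L0: P0=E P1=I P2=I P3=I  mem[L0]=90
8. P0: load  L3  bus=[BusRd,Flush]  L3: P0=S P1=S P2=I P3=I  mem[L3]=46
9. P1: store L2 := 18  bus=[BusRdX]  L2: P0=I P1=M P2=I P3=I  mem[L2]=50
10. P3: load  L5  bus=[-]  L5: P0=S P1=I P2=I P3=S  mem[L5]=10
11. P1: load  L2  bus=[-]  L2: P0=I P1=M P2=I P3=I  mem[L2]=50
12. P1: load  L4  bus=[BusRd,Flush]  L4: P0=I P1=S P2=S P3=I  mem[L4]=69
13. P1: load  L2  bus=[-]  L2: P0=I P1=M P2=I P3=I  mem[L2]=50
14. P1: load  L5  bus=[BusRd]  L5: P0=S P1=S P2=I P3=S  mem[L5]=10
15. P3: store L4 := 63  bus=[BusRdX]  L4: P0=I P1=I P2=I P3=M  mem[L4]=69
16. P3: load  L2  bus=[BusRd,Flush]  L2: P0=I P1=S P2=I P3=S  mem[L2]=18
17. P1: load  L4  bus=[BusRd,Flush]  L4: P0=I P1=S P2=I P3=S  mem[L4]=63
18. P0: store L3 := 28  bus=[BusUpgr]  L3: P0=M P1=I P2=I P3=I  mem[L3]=46
19. P2: store L0 := 63  bus=[BusRdX]  L0: P0=I P1=I P2=M P3=I  mem[L0]=90
20. P0: store L5 := 47  bus=[BusUpgr]  L5: P0=M P1=I P2=I P3=I  mem[L5]=10
21. P1: store L2 := 86  bus=[BusUpgr]  L2: P0=I P1=M P2=I P3=I  mem[L2]=18
22. P3: store L3 := 25  bus=[BusRdX,Flush]  L3: P0=I P1=I P2=I P3=M  mem[L3]=28
23. P2: load  L5  bus=[BusRd,Flush]  L5: P0=S P1=I P2=S P3=I  mem[L5]=47
24. P2: store L1 := 96  bus=[BusRdX]  L1: P0=I P1=I P2=M P3=I  mem[L1]=40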